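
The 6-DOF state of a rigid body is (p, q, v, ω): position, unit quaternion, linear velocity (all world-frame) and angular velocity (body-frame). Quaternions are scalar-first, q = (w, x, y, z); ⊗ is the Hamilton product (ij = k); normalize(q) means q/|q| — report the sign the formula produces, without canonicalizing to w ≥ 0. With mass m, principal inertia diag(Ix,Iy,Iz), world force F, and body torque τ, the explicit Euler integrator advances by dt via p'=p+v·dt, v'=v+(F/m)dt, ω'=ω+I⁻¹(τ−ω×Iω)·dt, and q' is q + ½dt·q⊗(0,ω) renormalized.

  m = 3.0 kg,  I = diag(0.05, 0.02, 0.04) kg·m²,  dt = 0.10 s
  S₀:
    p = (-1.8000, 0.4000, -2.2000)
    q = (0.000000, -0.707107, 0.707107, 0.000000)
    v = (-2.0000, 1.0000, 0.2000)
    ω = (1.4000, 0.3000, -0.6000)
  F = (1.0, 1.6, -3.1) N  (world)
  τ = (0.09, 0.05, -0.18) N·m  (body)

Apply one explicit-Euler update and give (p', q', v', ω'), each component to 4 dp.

p' = (-2.0000, 0.5000, -2.1800)
q' = (0.0388, -0.7261, 0.6838, -0.0599)
v' = (-1.9667, 1.0533, 0.0967)
ω' = (1.5872, 0.5920, -1.0185)

angular accel α = (1.8720, 2.9200, -4.1850)
new body rate ω' = (1.5872, 0.5920, -1.0185)
2q̇ = q⊗(0,ω) = (0.7778177, -0.4242642, -0.4242642, -1.2020819)
q' = normalize(q + ½dt·q⊗(0,ω)) = (0.0388, -0.7261, 0.6838, -0.0599)
a = F/m = (0.3333, 0.5333, -1.0333)
new position p' = (-2.0000, 0.5000, -2.1800)
v' = v + a·dt = (-1.9667, 1.0533, 0.0967)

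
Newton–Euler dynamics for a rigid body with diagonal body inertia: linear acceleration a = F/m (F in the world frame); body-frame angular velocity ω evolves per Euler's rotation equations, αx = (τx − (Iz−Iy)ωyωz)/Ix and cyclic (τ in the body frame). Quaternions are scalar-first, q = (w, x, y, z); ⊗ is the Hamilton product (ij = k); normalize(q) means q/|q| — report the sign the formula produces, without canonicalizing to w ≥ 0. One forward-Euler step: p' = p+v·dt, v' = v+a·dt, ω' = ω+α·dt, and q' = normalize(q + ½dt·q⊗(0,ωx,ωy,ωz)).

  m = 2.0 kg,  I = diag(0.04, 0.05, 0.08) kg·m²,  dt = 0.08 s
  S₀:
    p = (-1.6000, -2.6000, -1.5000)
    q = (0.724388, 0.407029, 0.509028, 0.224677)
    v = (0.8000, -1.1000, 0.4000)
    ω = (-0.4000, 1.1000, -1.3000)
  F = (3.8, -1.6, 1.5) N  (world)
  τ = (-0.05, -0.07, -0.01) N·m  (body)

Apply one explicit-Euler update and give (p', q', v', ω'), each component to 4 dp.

gyro term ω×Iω = (-0.0429, -0.0208, -0.0044)
(τ − ω×Iω)/I = (-0.1775, -0.9840, -0.0700)
ω' = ω + α·dt = (-0.4142, 1.0213, -1.3056)
q⊗(0,ω) = (-0.1050391, -1.1986363, 1.2360937, -0.2903613)
updated quaternion q' = (0.7184, 0.3582, 0.5571, 0.2125)
a = F/m = (1.9000, -0.8000, 0.7500)
new position p' = (-1.5360, -2.6880, -1.4680)
v' = v + a·dt = (0.9520, -1.1640, 0.4600)

p' = (-1.5360, -2.6880, -1.4680)
q' = (0.7184, 0.3582, 0.5571, 0.2125)
v' = (0.9520, -1.1640, 0.4600)
ω' = (-0.4142, 1.0213, -1.3056)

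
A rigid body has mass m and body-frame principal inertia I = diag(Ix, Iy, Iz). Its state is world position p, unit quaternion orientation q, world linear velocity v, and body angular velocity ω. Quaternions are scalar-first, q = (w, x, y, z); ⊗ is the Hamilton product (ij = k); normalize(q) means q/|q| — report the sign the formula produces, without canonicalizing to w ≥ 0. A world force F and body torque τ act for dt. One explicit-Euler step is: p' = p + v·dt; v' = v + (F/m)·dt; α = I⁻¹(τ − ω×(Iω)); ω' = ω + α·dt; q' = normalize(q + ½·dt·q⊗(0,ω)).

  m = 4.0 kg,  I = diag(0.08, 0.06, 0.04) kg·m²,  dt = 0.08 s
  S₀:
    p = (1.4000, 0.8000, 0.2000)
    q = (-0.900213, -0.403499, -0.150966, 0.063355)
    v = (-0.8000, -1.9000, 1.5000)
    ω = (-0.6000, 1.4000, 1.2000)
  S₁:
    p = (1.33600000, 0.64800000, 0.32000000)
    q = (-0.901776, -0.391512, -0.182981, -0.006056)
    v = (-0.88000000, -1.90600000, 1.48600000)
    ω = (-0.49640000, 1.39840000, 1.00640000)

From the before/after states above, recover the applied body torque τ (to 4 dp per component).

τ = (0.0700, -0.0300, -0.0800)

Δω = ω₁−ω₀ = (0.10360000, -0.00160000, -0.19360000)
gyro term ω₀×Iω₀ = (-0.0336, -0.0288, 0.0168)
applied torque τ = (0.0700, -0.0300, -0.0800)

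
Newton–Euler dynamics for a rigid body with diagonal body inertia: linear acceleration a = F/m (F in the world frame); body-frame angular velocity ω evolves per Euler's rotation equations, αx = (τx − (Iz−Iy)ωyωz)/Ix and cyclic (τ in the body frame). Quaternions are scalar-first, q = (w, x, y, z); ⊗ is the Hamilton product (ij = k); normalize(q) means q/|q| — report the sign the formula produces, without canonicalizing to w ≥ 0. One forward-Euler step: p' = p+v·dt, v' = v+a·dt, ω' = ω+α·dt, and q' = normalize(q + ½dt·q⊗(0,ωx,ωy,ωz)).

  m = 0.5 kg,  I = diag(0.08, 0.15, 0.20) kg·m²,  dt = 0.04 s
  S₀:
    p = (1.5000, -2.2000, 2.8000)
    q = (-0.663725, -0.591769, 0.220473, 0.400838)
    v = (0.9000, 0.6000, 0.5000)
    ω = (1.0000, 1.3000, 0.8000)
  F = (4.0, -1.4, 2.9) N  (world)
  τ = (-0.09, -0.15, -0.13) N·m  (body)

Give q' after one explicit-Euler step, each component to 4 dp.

2q̇ = q⊗(0,ω) = (-0.0155163, -1.0084360, 0.0114107, -1.5207527)
q' = normalize(q + ½dt·q⊗(0,ω)) = (-0.6636, -0.6115, 0.2206, 0.3702)

q' = (-0.6636, -0.6115, 0.2206, 0.3702)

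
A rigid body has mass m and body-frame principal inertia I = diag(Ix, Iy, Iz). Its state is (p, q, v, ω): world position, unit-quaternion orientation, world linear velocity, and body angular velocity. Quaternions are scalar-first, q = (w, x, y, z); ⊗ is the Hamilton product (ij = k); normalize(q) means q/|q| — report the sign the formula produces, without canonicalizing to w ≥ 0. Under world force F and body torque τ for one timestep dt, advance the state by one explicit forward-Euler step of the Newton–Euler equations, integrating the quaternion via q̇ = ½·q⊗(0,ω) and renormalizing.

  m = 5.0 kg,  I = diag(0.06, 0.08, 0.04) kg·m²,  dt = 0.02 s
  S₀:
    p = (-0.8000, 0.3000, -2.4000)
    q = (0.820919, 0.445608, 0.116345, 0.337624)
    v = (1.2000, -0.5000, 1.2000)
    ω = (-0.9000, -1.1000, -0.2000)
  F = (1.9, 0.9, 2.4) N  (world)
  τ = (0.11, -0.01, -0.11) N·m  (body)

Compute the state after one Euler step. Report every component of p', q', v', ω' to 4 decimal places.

p + v·dt = (-0.7760, 0.2900, -2.3760)
v + (F/m)dt = (1.2076, -0.4964, 1.2096)
precession coupling ω×(Iω) = (-0.0088, 0.0036, 0.0198)
(τ − ω×Iω)/I = (1.9800, -0.1700, -3.2450)
new body rate ω' = (-0.8604, -1.1034, -0.2649)
2q̇ = q⊗(0,ω) = (0.5965515, -0.3907097, -1.1177509, -0.5496421)
updated quaternion q' = (0.8268, 0.4417, 0.1052, 0.3321)

p' = (-0.7760, 0.2900, -2.3760)
q' = (0.8268, 0.4417, 0.1052, 0.3321)
v' = (1.2076, -0.4964, 1.2096)
ω' = (-0.8604, -1.1034, -0.2649)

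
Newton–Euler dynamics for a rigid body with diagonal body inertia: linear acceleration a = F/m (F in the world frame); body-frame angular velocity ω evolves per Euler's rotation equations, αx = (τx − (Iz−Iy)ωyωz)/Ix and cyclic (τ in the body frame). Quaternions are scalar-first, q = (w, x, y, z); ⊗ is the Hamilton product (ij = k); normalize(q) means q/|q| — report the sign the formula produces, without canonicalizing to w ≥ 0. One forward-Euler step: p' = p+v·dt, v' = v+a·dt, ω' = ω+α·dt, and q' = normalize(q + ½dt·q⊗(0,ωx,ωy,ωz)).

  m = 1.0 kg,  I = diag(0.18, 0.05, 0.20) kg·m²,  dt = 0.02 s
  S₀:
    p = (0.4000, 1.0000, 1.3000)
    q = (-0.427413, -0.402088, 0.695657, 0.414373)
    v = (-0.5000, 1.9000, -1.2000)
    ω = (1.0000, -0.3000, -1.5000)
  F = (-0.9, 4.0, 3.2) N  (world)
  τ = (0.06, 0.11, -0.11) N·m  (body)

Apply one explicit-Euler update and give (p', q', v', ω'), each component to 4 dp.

p' = (0.3900, 1.0380, 1.2760)
q' = (-0.4150, -0.4155, 0.6949, 0.4150)
v' = (-0.5180, 1.9800, -1.1360)
ω' = (0.9992, -0.2680, -1.5149)

precession coupling ω×(Iω) = (0.0675, 0.0300, 0.0390)
α = I⁻¹(τ − ω×Iω) = (-0.0417, 1.6000, -0.7450)
ω + α·dt = (0.9992, -0.2680, -1.5149)
2q̇ = q⊗(0,ω) = (1.2323446, -1.3465866, -0.0605351, 0.0660889)
q + ½dt·q⊗(0,ω), renormalized = (-0.4150, -0.4155, 0.6949, 0.4150)
p + v·dt = (0.3900, 1.0380, 1.2760)
v' = v + a·dt = (-0.5180, 1.9800, -1.1360)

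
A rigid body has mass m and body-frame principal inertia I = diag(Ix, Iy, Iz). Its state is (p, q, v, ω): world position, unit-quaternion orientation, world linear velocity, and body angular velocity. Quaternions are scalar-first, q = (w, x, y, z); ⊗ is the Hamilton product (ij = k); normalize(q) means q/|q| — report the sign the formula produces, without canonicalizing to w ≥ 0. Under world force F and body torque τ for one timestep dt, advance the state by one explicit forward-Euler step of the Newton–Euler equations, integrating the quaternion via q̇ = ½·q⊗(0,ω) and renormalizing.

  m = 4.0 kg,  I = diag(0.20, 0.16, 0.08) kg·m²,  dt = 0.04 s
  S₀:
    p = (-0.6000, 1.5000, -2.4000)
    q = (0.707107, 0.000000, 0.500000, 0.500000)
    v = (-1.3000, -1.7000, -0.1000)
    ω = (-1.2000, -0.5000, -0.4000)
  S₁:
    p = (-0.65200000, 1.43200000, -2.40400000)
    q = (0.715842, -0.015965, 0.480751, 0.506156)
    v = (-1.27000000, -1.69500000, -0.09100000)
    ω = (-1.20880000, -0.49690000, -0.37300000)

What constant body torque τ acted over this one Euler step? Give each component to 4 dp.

ω₁ − ω₀ = (-0.00880000, 0.00310000, 0.02700000)
I·α + gyro = (-0.0600, 0.0700, 0.0300)

τ = (-0.0600, 0.0700, 0.0300)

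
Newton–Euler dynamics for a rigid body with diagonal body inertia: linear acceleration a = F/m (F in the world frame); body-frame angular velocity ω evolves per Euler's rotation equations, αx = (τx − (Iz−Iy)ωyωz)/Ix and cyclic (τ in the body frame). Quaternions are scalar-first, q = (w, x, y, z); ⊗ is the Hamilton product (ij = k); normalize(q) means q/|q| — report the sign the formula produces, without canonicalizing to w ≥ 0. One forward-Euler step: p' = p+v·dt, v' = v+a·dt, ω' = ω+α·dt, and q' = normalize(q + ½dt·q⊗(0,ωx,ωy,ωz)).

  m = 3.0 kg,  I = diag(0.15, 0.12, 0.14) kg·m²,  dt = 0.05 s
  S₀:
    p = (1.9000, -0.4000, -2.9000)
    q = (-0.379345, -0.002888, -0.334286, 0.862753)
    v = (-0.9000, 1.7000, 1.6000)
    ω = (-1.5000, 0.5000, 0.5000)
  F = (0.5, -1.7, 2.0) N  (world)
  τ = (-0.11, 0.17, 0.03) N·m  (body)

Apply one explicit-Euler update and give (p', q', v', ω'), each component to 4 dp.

α = I⁻¹(τ − ω×Iω) = (-0.7667, 1.4792, 0.0536)
ω + α·dt = (-1.5383, 0.5740, 0.5027)
Hamilton product q⊗(0,ω) = (-0.2685655, -0.0295020, -1.4823580, -0.6925455)
q' = normalize(q + ½dt·q⊗(0,ω)) = (-0.3857, -0.0036, -0.3710, 0.8447)
p' = p + v·dt = (1.8550, -0.3150, -2.8200)
v' = v + a·dt = (-0.8917, 1.6717, 1.6333)

p' = (1.8550, -0.3150, -2.8200)
q' = (-0.3857, -0.0036, -0.3710, 0.8447)
v' = (-0.8917, 1.6717, 1.6333)
ω' = (-1.5383, 0.5740, 0.5027)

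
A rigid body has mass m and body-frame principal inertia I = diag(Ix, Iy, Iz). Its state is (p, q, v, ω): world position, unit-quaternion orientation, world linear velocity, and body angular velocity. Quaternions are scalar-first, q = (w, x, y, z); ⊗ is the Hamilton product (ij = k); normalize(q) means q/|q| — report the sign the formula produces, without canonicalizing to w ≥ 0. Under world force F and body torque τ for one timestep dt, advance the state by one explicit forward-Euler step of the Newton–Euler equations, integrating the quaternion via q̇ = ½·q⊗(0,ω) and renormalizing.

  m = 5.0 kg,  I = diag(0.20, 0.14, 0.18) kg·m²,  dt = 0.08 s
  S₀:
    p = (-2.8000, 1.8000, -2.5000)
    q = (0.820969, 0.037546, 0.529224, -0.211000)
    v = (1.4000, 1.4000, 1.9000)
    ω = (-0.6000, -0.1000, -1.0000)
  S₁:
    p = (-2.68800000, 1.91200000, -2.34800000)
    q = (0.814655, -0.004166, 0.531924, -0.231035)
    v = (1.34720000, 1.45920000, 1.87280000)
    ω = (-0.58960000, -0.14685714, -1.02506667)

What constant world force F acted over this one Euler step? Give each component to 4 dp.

velocity change Δv = (-0.05280000, 0.05920000, -0.02720000)
m·(v₁−v₀)/dt = (-3.3000, 3.7000, -1.7000)

F = (-3.3000, 3.7000, -1.7000)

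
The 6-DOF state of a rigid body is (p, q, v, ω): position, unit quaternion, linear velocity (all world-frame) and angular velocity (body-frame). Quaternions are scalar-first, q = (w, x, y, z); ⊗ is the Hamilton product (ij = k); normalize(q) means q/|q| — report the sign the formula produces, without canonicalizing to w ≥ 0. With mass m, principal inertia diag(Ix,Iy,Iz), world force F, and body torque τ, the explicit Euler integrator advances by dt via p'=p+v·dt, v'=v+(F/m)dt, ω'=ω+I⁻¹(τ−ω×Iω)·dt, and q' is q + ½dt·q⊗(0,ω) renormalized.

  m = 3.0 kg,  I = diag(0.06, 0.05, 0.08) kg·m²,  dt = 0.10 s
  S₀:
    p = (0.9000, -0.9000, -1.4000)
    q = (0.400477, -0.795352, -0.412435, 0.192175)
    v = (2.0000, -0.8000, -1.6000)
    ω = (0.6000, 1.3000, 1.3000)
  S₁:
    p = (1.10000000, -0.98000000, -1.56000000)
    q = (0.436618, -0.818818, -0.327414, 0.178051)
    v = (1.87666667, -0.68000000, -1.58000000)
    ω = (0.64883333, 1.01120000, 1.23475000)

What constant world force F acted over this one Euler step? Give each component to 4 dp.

velocity change Δv = (-0.12333333, 0.12000000, 0.02000000)
applied force F = (-3.7000, 3.6000, 0.6000)

F = (-3.7000, 3.6000, 0.6000)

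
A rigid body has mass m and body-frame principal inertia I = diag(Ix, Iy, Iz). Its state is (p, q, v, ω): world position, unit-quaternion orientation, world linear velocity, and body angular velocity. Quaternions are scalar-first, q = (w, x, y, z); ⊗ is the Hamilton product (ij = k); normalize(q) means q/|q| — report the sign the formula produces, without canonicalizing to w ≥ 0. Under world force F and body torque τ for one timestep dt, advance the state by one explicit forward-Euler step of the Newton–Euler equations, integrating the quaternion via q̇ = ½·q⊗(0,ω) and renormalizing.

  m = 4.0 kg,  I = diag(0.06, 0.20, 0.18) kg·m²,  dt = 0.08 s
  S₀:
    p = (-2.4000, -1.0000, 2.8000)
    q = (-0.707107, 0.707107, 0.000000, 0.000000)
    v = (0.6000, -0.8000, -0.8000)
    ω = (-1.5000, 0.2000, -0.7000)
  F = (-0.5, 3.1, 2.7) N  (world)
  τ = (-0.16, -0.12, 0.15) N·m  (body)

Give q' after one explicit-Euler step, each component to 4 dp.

q' = (-0.6632, 0.7479, 0.0141, 0.0254)

2q̇ = q⊗(0,ω) = (1.0606605, 1.0606605, 0.3535535, 0.6363963)
q' = normalize(q + ½dt·q⊗(0,ω)) = (-0.6632, 0.7479, 0.0141, 0.0254)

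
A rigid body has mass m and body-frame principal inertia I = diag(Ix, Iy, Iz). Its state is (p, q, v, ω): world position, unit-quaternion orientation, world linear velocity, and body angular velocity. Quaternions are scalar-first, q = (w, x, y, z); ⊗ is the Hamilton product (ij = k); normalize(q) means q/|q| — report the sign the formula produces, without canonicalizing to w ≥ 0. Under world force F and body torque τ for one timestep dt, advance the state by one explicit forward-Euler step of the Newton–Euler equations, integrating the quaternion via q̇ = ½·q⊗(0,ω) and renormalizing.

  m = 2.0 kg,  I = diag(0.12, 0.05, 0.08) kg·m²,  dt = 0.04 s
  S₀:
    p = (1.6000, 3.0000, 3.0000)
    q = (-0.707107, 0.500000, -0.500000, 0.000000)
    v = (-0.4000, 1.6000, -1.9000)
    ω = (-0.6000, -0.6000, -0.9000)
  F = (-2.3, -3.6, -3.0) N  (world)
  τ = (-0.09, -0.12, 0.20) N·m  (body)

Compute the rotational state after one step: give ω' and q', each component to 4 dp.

α = I⁻¹(τ − ω×Iω) = (-0.8850, -2.8320, 2.8150)
ω + α·dt = (-0.6354, -0.7133, -0.7874)
2q̇ = q⊗(0,ω) = (0.0000000, 0.8742642, 0.8742642, 0.0363963)
q' = normalize(q + ½dt·q⊗(0,ω)) = (-0.7069, 0.5173, -0.4824, 0.0007)

ω' = (-0.6354, -0.7133, -0.7874)
q' = (-0.7069, 0.5173, -0.4824, 0.0007)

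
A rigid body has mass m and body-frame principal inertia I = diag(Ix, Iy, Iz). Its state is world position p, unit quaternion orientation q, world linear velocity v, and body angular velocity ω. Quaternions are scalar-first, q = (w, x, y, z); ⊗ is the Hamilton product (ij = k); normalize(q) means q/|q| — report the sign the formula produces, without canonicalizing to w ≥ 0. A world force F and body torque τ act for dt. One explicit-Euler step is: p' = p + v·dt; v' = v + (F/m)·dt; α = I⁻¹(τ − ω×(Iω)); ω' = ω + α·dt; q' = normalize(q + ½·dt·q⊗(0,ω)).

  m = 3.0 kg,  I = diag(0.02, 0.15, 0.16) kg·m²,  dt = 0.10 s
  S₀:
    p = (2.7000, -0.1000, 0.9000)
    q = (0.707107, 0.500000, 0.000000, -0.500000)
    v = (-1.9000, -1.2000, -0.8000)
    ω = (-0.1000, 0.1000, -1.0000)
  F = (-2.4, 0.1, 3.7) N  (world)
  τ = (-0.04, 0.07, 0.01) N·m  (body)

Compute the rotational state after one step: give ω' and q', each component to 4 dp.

ω' = (-0.2950, 0.1560, -0.9929)
q' = (0.6837, 0.4983, 0.0310, -0.5322)

ω×(Iω) gyroscopic = (-0.0010, -0.0140, -0.0013)
(τ − ω×Iω)/I = (-1.9500, 0.5600, 0.0706)
new body rate ω' = (-0.2950, 0.1560, -0.9929)
2q̇ = q⊗(0,ω) = (-0.4500000, -0.0207107, 0.6207107, -0.6571070)
q' = normalize(q + ½dt·q⊗(0,ω)) = (0.6837, 0.4983, 0.0310, -0.5322)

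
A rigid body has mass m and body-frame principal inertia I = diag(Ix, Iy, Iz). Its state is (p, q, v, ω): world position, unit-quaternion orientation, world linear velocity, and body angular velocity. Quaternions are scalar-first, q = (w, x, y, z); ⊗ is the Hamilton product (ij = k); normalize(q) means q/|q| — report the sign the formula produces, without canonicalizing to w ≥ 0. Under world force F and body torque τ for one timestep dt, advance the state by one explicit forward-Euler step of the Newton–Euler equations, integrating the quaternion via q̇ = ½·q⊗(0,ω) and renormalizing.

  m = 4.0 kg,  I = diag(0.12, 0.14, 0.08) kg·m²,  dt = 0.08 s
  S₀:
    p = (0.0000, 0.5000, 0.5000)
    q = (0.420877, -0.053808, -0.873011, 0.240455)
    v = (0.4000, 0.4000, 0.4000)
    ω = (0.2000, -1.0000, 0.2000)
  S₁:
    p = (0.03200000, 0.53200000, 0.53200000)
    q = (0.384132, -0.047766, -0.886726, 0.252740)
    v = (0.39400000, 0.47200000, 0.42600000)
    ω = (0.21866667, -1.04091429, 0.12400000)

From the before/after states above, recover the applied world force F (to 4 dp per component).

Δv = v₁−v₀ = (-0.00600000, 0.07200000, 0.02600000)
F = m·Δv/dt = (-0.3000, 3.6000, 1.3000)

F = (-0.3000, 3.6000, 1.3000)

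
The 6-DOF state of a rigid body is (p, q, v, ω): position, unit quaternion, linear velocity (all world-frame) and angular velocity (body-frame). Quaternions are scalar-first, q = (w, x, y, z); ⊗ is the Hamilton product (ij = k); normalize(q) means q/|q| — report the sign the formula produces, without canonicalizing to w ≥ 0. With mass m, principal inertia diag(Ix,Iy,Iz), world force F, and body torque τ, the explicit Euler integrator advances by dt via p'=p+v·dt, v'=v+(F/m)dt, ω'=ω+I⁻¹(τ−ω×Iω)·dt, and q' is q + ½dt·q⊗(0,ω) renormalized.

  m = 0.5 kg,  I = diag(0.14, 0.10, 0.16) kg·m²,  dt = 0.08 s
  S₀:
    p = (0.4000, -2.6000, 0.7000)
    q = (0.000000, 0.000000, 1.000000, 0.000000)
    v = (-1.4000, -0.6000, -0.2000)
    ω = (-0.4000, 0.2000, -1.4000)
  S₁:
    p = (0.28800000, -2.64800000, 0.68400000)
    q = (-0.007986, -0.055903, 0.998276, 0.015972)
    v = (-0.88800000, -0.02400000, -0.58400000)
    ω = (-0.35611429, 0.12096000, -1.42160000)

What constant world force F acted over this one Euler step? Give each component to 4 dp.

velocity change Δv = (0.51200000, 0.57600000, -0.38400000)
applied force F = (3.2000, 3.6000, -2.4000)

F = (3.2000, 3.6000, -2.4000)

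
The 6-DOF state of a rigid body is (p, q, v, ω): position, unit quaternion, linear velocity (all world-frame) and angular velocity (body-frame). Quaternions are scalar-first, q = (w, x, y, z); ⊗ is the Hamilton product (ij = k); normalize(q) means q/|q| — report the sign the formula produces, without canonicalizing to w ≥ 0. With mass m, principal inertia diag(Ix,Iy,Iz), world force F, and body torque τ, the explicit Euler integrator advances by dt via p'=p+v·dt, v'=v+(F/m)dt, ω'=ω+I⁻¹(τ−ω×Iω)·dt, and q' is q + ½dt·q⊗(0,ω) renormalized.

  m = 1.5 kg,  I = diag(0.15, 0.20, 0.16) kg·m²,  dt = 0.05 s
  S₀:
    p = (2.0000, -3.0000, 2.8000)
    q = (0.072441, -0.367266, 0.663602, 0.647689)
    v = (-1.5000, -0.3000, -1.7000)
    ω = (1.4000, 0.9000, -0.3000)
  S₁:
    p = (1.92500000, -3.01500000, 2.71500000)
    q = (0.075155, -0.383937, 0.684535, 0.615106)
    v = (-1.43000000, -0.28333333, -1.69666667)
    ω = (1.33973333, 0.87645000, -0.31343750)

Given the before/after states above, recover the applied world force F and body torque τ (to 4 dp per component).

F = (2.1000, 0.5000, 0.1000)
τ = (-0.1700, -0.0900, 0.0200)

v₁ − v₀ = (0.07000000, 0.01666667, 0.00333333)
F = m·Δv/dt = (2.1000, 0.5000, 0.1000)
ω₁ − ω₀ = (-0.06026667, -0.02355000, -0.01343750)
applied torque τ = (-0.1700, -0.0900, 0.0200)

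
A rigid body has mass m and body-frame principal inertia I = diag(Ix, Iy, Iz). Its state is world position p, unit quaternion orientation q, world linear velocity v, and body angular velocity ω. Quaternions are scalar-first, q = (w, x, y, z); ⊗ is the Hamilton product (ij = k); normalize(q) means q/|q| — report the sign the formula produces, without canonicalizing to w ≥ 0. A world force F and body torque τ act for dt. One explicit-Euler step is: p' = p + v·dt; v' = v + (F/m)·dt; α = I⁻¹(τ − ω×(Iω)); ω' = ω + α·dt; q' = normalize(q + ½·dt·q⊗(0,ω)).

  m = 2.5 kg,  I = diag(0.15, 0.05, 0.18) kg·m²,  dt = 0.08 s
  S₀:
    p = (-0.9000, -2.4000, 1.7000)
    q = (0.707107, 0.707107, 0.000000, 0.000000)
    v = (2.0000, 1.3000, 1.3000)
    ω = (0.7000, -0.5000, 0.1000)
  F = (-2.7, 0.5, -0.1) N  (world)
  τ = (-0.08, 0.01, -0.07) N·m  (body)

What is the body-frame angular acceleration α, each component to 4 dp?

α = (-0.4900, 0.2420, -0.5833)

precession coupling ω×(Iω) = (-0.0065, -0.0021, 0.0350)
angular accel α = (-0.4900, 0.2420, -0.5833)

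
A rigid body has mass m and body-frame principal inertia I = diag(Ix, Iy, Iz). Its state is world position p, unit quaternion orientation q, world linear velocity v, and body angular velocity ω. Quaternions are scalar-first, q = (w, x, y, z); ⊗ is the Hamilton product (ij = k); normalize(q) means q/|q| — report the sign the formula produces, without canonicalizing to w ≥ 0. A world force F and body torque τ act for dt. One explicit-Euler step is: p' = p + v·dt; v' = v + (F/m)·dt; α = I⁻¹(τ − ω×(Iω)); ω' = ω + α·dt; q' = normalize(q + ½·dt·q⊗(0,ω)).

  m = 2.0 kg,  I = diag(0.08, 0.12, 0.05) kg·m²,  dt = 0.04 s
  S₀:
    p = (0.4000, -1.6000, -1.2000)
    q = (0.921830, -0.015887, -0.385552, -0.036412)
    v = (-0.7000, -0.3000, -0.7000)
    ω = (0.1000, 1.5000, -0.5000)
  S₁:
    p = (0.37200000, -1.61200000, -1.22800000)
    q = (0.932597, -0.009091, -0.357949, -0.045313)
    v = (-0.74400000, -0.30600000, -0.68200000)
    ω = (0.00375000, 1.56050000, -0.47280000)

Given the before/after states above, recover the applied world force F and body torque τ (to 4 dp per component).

F = (-2.2000, -0.3000, 0.9000)
τ = (-0.1400, 0.1800, 0.0400)

ω₁ − ω₀ = (-0.09625000, 0.06050000, 0.02720000)
gyro term ω₀×Iω₀ = (0.0525, -0.0015, 0.0060)
τ = I·(Δω/dt) + ω₀×(Iω₀) = (-0.1400, 0.1800, 0.0400)
velocity change Δv = (-0.04400000, -0.00600000, 0.01800000)
m·(v₁−v₀)/dt = (-2.2000, -0.3000, 0.9000)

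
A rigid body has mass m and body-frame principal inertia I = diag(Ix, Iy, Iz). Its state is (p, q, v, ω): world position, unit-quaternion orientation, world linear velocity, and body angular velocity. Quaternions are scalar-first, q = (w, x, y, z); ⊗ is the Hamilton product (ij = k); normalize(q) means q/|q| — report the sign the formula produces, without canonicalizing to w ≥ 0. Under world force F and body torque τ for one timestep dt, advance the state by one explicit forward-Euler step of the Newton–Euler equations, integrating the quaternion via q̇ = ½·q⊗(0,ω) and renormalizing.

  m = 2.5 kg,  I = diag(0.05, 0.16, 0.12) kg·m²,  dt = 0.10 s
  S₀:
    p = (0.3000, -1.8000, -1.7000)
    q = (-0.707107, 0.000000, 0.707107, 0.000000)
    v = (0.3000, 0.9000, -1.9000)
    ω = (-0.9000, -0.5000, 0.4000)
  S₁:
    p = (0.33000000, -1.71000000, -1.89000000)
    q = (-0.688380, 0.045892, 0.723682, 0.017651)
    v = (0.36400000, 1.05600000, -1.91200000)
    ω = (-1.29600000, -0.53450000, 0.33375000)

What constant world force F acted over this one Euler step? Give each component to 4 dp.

velocity change Δv = (0.06400000, 0.15600000, -0.01200000)
m·(v₁−v₀)/dt = (1.6000, 3.9000, -0.3000)

F = (1.6000, 3.9000, -0.3000)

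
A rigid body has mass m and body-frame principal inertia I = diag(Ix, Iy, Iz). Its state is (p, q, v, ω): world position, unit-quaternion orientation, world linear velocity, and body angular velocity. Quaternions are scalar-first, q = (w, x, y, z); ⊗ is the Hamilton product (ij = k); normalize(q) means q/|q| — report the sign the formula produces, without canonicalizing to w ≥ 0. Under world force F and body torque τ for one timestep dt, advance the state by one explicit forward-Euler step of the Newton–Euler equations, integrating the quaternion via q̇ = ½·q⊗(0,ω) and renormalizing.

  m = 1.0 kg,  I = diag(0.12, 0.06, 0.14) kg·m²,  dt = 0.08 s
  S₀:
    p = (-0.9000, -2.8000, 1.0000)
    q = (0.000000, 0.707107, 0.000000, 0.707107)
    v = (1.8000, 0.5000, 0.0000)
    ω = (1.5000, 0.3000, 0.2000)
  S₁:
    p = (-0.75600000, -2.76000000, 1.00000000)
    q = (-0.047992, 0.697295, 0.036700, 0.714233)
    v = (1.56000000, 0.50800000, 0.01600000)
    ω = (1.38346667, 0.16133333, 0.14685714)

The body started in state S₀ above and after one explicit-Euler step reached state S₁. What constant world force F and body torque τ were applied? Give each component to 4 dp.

velocity change Δv = (-0.24000000, 0.00800000, 0.01600000)
applied force F = (-3.0000, 0.1000, 0.2000)
rate change Δω = (-0.11653333, -0.13866667, -0.05314286)
I·α + gyro = (-0.1700, -0.1100, -0.1200)

F = (-3.0000, 0.1000, 0.2000)
τ = (-0.1700, -0.1100, -0.1200)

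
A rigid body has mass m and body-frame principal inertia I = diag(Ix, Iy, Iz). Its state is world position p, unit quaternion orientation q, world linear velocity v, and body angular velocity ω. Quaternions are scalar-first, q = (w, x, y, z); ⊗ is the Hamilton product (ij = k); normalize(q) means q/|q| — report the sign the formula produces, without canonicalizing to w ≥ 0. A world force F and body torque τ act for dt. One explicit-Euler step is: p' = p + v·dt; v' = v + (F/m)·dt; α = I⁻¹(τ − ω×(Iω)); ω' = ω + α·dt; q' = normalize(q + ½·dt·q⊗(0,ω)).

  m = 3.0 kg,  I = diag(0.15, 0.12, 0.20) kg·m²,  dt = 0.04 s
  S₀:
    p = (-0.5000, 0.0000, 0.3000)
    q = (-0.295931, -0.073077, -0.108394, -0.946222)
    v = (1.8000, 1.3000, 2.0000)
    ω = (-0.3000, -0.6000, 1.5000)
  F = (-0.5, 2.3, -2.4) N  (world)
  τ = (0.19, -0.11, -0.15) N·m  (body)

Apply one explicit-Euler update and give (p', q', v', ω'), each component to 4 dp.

new position p' = (-0.4280, 0.0520, 0.3800)
v + (F/m)dt = (1.7933, 1.3307, 1.9680)
angular accel α = (1.7467, -1.1042, -0.7230)
new body rate ω' = (-0.2301, -0.6442, 1.4711)
q⊗(0,ω) = (1.3323735, -0.6415449, 0.5710407, -0.4325685)
updated quaternion q' = (-0.2691, -0.0859, -0.0969, -0.9544)

p' = (-0.4280, 0.0520, 0.3800)
q' = (-0.2691, -0.0859, -0.0969, -0.9544)
v' = (1.7933, 1.3307, 1.9680)
ω' = (-0.2301, -0.6442, 1.4711)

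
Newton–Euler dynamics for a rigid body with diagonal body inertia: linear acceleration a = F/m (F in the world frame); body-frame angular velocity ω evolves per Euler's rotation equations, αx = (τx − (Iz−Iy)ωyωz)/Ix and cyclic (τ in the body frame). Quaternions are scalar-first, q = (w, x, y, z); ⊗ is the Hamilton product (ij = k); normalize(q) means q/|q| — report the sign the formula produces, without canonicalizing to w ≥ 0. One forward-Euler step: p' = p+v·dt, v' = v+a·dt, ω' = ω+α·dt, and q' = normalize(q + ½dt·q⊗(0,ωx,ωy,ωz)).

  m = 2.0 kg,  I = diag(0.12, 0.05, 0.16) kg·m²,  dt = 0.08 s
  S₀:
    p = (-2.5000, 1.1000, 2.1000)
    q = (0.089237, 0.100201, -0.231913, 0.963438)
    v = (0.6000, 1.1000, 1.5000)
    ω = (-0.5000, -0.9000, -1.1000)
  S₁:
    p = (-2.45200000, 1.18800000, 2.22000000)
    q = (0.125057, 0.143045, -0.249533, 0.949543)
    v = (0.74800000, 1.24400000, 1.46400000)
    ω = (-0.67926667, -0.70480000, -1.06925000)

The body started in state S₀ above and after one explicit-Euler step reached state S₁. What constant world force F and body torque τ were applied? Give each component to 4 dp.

F = (3.7000, 3.6000, -0.9000)
τ = (-0.1600, 0.1000, 0.0300)

rate change Δω = (-0.17926667, 0.19520000, 0.03075000)
precession coupling = (0.1089, -0.0220, -0.0315)
τ = I·(Δω/dt) + ω₀×(Iω₀) = (-0.1600, 0.1000, 0.0300)
velocity change Δv = (0.14800000, 0.14400000, -0.03600000)
applied force F = (3.7000, 3.6000, -0.9000)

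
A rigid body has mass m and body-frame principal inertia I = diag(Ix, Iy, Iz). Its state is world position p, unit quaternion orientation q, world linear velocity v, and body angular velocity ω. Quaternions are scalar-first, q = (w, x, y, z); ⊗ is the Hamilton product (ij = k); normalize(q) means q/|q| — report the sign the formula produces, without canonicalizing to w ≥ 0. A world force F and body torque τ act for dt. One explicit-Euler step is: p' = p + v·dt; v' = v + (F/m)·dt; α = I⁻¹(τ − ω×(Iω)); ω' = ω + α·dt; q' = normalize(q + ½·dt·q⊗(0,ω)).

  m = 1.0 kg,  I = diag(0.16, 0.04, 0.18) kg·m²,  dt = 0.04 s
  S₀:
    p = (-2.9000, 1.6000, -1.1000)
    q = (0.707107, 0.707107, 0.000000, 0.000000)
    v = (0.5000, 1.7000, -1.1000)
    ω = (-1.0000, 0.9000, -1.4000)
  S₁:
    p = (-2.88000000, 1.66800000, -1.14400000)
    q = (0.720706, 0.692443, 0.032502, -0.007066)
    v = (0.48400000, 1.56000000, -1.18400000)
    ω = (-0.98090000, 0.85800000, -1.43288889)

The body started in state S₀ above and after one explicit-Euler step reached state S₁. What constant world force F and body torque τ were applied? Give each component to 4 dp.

Δv = v₁−v₀ = (-0.01600000, -0.14000000, -0.08400000)
applied force F = (-0.4000, -3.5000, -2.1000)
ω₁ − ω₀ = (0.01910000, -0.04200000, -0.03288889)
precession coupling = (-0.1764, -0.0280, 0.1080)
τ = I·(Δω/dt) + ω₀×(Iω₀) = (-0.1000, -0.0700, -0.0400)

F = (-0.4000, -3.5000, -2.1000)
τ = (-0.1000, -0.0700, -0.0400)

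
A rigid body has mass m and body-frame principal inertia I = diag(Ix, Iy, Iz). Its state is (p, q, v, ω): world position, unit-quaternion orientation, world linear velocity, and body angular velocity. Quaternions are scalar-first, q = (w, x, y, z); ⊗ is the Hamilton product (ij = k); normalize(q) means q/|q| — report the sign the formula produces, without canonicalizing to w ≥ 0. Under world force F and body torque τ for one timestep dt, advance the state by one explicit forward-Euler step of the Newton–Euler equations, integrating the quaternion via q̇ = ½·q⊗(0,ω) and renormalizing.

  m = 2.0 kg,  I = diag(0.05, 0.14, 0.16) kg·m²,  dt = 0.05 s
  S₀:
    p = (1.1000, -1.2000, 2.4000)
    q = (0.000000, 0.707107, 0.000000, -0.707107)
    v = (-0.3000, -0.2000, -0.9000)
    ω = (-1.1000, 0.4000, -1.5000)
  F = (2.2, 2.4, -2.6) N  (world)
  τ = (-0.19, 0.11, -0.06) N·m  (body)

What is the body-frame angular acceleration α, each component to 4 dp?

precession coupling ω×(Iω) = (-0.0120, -0.1815, -0.0396)
angular accel α = (-3.5600, 2.0821, -0.1275)

α = (-3.5600, 2.0821, -0.1275)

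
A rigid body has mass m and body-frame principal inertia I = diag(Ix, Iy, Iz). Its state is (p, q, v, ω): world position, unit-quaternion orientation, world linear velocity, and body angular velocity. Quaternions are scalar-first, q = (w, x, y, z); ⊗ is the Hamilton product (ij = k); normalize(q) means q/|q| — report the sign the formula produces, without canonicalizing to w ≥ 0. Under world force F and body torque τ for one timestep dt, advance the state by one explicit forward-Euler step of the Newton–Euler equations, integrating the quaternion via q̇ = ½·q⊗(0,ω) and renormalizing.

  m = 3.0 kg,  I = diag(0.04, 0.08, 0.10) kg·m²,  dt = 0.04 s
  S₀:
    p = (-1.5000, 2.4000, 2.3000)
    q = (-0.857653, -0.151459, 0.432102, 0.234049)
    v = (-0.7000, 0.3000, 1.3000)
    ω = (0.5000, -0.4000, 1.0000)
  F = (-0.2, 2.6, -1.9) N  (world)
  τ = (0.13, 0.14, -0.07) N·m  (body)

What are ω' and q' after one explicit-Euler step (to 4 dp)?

ω' = (0.6380, -0.3150, 0.9752)
q' = (-0.8571, -0.1495, 0.4442, 0.2137)

angular accel α = (3.4500, 2.1250, -0.6200)
ω' = ω + α·dt = (0.6380, -0.3150, 0.9752)
Hamilton product q⊗(0,ω) = (0.0145213, 0.0968951, 0.6115447, -1.0131204)
q' = normalize(q + ½dt·q⊗(0,ω)) = (-0.8571, -0.1495, 0.4442, 0.2137)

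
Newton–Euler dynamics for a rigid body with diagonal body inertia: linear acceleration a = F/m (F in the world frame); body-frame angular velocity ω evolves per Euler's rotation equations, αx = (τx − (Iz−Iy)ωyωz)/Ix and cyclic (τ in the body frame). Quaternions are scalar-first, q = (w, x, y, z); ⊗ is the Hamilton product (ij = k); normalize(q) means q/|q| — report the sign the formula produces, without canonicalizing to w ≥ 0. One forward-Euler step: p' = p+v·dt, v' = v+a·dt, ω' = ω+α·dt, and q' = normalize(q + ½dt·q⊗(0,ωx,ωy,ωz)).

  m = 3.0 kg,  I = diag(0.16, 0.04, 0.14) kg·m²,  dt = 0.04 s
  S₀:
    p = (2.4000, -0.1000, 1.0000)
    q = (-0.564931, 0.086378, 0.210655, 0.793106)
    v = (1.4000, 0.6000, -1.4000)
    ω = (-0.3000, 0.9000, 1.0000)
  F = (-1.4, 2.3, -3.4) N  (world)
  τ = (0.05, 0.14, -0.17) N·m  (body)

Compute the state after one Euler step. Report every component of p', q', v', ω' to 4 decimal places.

linear accel F/m = (-0.4667, 0.7667, -1.1333)
new position p' = (2.4560, -0.0760, 0.9440)
v' = v + a·dt = (1.3813, 0.6307, -1.4453)
precession coupling ω×(Iω) = (0.0900, -0.0060, 0.0324)
(τ − ω×Iω)/I = (-0.2500, 3.6500, -1.4457)
ω' = ω + α·dt = (-0.3100, 1.0460, 0.9422)
Hamilton product q⊗(0,ω) = (-0.9567821, -0.3336611, -0.8327477, -0.4239943)
q' = normalize(q + ½dt·q⊗(0,ω)) = (-0.5838, 0.0797, 0.1939, 0.7843)

p' = (2.4560, -0.0760, 0.9440)
q' = (-0.5838, 0.0797, 0.1939, 0.7843)
v' = (1.3813, 0.6307, -1.4453)
ω' = (-0.3100, 1.0460, 0.9422)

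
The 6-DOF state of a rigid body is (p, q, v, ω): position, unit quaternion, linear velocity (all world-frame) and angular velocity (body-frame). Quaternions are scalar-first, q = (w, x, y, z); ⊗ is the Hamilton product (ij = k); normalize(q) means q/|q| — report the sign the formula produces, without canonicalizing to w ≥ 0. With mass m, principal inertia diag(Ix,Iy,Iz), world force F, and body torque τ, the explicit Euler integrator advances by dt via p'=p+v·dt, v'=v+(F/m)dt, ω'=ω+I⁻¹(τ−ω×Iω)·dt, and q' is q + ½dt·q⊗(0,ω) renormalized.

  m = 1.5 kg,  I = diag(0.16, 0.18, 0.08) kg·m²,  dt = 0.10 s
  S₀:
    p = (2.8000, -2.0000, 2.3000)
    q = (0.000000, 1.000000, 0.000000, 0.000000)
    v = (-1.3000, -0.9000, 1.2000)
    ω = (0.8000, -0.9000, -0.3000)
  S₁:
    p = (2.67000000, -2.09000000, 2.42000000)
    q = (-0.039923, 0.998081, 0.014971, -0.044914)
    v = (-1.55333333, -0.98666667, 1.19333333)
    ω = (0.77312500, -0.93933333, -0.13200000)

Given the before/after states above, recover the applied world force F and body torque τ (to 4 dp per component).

F = (-3.8000, -1.3000, -0.1000)
τ = (-0.0700, -0.0900, 0.1200)

Δω = ω₁−ω₀ = (-0.02687500, -0.03933333, 0.16800000)
gyro term ω₀×Iω₀ = (-0.0270, -0.0192, -0.0144)
I·α + gyro = (-0.0700, -0.0900, 0.1200)
velocity change Δv = (-0.25333333, -0.08666667, -0.00666667)
m·(v₁−v₀)/dt = (-3.8000, -1.3000, -0.1000)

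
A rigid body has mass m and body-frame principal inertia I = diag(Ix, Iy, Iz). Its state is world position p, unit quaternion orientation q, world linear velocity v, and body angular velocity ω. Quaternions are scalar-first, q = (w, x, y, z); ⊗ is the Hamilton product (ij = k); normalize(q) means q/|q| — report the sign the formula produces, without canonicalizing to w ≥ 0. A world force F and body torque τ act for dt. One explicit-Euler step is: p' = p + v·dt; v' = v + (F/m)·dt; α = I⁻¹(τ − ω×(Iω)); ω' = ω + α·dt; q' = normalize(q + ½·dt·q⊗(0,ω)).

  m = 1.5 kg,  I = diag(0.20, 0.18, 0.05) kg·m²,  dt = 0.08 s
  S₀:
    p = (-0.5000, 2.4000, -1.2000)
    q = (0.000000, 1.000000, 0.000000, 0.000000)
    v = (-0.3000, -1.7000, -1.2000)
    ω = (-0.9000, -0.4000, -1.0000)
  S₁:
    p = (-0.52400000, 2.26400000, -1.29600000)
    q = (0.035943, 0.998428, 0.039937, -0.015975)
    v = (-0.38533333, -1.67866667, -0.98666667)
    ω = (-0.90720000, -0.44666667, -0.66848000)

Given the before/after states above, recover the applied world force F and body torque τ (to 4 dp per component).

v₁ − v₀ = (-0.08533333, 0.02133333, 0.21333333)
F = m·Δv/dt = (-1.6000, 0.4000, 4.0000)
ω₁ − ω₀ = (-0.00720000, -0.04666667, 0.33152000)
I·α + gyro = (-0.0700, 0.0300, 0.2000)

F = (-1.6000, 0.4000, 4.0000)
τ = (-0.0700, 0.0300, 0.2000)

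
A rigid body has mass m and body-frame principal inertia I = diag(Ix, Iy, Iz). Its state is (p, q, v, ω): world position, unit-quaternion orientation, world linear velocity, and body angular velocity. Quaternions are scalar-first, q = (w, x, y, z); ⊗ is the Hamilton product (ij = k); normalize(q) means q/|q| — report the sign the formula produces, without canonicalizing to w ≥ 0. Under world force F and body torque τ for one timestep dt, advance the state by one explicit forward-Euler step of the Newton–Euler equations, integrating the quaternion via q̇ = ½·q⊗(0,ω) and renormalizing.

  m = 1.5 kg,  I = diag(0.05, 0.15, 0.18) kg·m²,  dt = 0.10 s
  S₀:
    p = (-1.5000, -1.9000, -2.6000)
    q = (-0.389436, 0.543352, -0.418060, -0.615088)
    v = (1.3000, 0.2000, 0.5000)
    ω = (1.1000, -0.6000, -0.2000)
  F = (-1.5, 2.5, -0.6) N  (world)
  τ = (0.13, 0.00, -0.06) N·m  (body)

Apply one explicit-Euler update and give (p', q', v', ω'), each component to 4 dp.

p' = (-1.3700, -1.8800, -2.5500)
q' = (-0.4371, 0.5066, -0.4339, -0.6033)
v' = (1.2000, 0.3667, 0.4600)
ω' = (1.3528, -0.6191, -0.1967)

α = I⁻¹(τ − ω×Iω) = (2.5280, -0.1907, 0.0333)
ω + α·dt = (1.3528, -0.6191, -0.1967)
q⊗(0,ω) = (-0.9715408, -0.7138204, -0.3342648, 0.2117420)
q' = normalize(q + ½dt·q⊗(0,ω)) = (-0.4371, 0.5066, -0.4339, -0.6033)
new position p' = (-1.3700, -1.8800, -2.5500)
new velocity v' = (1.2000, 0.3667, 0.4600)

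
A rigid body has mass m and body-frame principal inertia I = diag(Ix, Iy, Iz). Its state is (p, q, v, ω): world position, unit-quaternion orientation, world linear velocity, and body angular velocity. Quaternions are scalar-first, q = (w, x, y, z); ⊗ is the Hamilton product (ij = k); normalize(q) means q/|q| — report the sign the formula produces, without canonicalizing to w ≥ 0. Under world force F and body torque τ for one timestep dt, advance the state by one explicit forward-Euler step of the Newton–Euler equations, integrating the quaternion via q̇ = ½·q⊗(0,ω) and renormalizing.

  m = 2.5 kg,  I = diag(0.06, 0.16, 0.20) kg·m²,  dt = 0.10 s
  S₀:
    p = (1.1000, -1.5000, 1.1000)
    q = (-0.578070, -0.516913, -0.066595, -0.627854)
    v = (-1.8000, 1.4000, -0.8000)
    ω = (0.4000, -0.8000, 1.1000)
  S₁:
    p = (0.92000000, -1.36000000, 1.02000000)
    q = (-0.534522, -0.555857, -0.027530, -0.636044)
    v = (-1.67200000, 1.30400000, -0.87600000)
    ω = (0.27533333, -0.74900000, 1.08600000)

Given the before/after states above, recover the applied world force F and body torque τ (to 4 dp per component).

ω₁ − ω₀ = (-0.12466667, 0.05100000, -0.01400000)
I·α + gyro = (-0.1100, 0.0200, -0.0600)
v₁ − v₀ = (0.12800000, -0.09600000, -0.07600000)
applied force F = (3.2000, -2.4000, -1.9000)

F = (3.2000, -2.4000, -1.9000)
τ = (-0.1100, 0.0200, -0.0600)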